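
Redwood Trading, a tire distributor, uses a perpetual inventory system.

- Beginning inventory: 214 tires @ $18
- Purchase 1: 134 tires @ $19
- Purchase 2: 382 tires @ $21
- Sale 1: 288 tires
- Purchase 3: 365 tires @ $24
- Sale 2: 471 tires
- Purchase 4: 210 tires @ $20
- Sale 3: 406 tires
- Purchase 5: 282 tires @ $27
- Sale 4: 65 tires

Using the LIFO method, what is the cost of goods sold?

Sale 1 (288) [LIFO — newest first]: 288 @ $21 = $6,048
Sale 2 (471) [LIFO — newest first]: 365 @ $24 + 94 @ $21 + 12 @ $19 = $10,962
Sale 3 (406) [LIFO — newest first]: 210 @ $20 + 122 @ $19 + 74 @ $18 = $7,850
Sale 4 (65) [LIFO — newest first]: 65 @ $27 = $1,755
Total COGS = $6,048 + $10,962 + $7,850 + $1,755 = $26,615
Ending inventory: 140 @ $18 + 217 @ $27 = $8,379
Check: goods available $34,994 = COGS $26,615 + ending $8,379

COGS = $26,615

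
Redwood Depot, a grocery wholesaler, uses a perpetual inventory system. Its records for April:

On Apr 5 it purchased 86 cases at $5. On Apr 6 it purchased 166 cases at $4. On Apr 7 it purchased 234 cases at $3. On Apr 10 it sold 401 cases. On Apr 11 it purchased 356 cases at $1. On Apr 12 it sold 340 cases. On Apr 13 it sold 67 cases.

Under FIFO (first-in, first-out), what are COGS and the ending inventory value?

COGS = $2,118; ending inventory = $34

Apr 10, 401 sold [FIFO — oldest first]: 86 @ $5 + 166 @ $4 + 149 @ $3 = $1,541
Apr 12, 340 sold [FIFO — oldest first]: 85 @ $3 + 255 @ $1 = $510
Apr 13, 67 sold [FIFO — oldest first]: 67 @ $1 = $67
Total COGS = $1,541 + $510 + $67 = $2,118
Ending inventory: 34 @ $1 = $34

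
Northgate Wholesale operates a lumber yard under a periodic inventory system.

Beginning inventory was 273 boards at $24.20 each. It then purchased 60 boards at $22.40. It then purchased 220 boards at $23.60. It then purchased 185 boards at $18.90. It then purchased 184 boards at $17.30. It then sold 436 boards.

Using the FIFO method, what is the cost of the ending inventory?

Sale 1 (436) [FIFO — oldest first]: 273 @ $24.20 + 60 @ $22.40 + 103 @ $23.60 = $10,381.40
Ending inventory: 117 @ $23.60 + 185 @ $18.90 + 184 @ $17.30 = $9,440.90

Ending inventory = $9,440.90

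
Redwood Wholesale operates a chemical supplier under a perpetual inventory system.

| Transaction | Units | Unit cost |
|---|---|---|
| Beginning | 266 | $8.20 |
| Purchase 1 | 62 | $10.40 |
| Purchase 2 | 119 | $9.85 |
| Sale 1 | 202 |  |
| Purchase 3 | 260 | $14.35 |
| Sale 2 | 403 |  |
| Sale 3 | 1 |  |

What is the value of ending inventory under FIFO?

Ending inventory = $1,449.35

Sale 1 (202) [FIFO — oldest first]: 202 @ $8.20 = $1,656.40
Sale 2 (403) [FIFO — oldest first]: 64 @ $8.20 + 62 @ $10.40 + 119 @ $9.85 + 158 @ $14.35 = $4,609.05
Sale 3 (1) [FIFO — oldest first]: 1 @ $14.35 = $14.35
Total COGS = $1,656.40 + $4,609.05 + $14.35 = $6,279.80
Ending inventory: 101 @ $14.35 = $1,449.35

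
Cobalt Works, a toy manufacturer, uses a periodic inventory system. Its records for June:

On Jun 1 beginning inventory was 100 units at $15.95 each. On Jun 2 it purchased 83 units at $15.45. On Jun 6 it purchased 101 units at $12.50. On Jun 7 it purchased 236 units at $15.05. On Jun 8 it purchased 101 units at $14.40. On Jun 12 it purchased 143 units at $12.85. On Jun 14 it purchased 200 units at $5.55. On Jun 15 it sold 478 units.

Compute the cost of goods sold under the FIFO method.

COGS = $7,059.55

Jun 15, 478 sold [FIFO — oldest first]: 100 @ $15.95 + 83 @ $15.45 + 101 @ $12.50 + 194 @ $15.05 = $7,059.55
Ending inventory: 42 @ $15.05 + 101 @ $14.40 + 143 @ $12.85 + 200 @ $5.55 = $5,034.05
Check: goods available $12,093.60 = COGS $7,059.55 + ending $5,034.05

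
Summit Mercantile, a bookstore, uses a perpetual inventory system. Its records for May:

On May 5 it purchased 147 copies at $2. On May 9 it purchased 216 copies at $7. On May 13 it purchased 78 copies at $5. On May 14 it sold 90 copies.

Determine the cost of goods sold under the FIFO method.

COGS = $180

May 14, 90 sold [FIFO — oldest first]: 90 @ $2 = $180
Ending inventory: 57 @ $2 + 216 @ $7 + 78 @ $5 = $2,016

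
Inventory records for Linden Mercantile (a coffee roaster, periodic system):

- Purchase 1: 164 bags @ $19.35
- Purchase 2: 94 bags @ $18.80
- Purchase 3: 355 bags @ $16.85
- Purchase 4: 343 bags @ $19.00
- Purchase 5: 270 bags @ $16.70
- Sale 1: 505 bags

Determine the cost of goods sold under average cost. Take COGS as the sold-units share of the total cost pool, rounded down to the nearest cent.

COGS = $9,040.71

Sale 1, sell 505: 505/1226 × $21,948.35 → $9,040.71
Ending inventory (cost pool remaining) = $12,907.64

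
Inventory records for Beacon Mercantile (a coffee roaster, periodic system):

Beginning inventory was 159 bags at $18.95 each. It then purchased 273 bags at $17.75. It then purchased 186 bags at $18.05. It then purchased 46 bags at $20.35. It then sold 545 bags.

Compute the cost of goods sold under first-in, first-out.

COGS = $9,898.45

Sale 1 (545) [FIFO — oldest first]: 159 @ $18.95 + 273 @ $17.75 + 113 @ $18.05 = $9,898.45
Ending inventory: 73 @ $18.05 + 46 @ $20.35 = $2,253.75
Check: goods available $12,152.20 = COGS $9,898.45 + ending $2,253.75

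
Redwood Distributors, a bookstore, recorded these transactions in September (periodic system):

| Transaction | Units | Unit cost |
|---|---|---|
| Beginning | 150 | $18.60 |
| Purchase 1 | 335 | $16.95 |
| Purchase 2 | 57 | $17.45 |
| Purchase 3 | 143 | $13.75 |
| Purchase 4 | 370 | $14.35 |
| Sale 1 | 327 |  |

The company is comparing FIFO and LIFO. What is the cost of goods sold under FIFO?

COGS = $5,790.15

FIFO COGS: 150 @ $18.60 + 177 @ $16.95 = $5,790.15
LIFO COGS: 327 @ $14.35 = $4,692.45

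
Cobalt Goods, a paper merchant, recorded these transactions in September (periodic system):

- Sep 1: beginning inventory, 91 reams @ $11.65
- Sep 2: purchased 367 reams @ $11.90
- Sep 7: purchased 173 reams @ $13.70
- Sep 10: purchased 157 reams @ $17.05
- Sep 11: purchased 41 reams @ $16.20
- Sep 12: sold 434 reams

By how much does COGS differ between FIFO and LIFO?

FIFO COGS: 91 @ $11.65 + 343 @ $11.90 = $5,141.85
LIFO COGS: 41 @ $16.20 + 157 @ $17.05 + 173 @ $13.70 + 63 @ $11.90 = $6,460.85
Difference = |$5,141.85 − $6,460.85| = $1,319.00

$1,319.00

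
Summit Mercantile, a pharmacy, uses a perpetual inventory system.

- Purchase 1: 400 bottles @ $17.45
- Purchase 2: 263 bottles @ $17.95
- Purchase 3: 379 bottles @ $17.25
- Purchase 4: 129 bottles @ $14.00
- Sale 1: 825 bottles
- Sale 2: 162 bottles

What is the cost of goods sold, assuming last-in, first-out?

COGS = $16,833.80

Sale 1 (825) [LIFO — newest first]: 129 @ $14.00 + 379 @ $17.25 + 263 @ $17.95 + 54 @ $17.45 = $14,006.90
Sale 2 (162) [LIFO — newest first]: 162 @ $17.45 = $2,826.90
Total COGS = $14,006.90 + $2,826.90 = $16,833.80
Ending inventory: 184 @ $17.45 = $3,210.80
Check: goods available $20,044.60 = COGS $16,833.80 + ending $3,210.80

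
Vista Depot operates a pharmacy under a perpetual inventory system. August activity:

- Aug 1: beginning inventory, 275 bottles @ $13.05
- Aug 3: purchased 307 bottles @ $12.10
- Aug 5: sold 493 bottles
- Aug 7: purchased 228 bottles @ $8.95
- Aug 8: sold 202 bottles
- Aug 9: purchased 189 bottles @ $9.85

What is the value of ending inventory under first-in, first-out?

Aug 5, 493 sold [FIFO — oldest first]: 275 @ $13.05 + 218 @ $12.10 = $6,226.55
Aug 8, 202 sold [FIFO — oldest first]: 89 @ $12.10 + 113 @ $8.95 = $2,088.25
Total COGS = $6,226.55 + $2,088.25 = $8,314.80
Ending inventory: 115 @ $8.95 + 189 @ $9.85 = $2,890.90
Check: goods available $11,205.70 = COGS $8,314.80 + ending $2,890.90

Ending inventory = $2,890.90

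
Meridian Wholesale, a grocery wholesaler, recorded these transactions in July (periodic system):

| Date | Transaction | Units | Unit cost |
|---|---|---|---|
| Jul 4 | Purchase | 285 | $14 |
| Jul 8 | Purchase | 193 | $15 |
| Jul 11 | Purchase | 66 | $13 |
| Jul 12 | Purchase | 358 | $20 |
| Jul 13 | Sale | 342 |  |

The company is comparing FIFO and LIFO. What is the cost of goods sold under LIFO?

COGS = $6,840

FIFO COGS: 285 @ $14 + 57 @ $15 = $4,845
LIFO COGS: 342 @ $20 = $6,840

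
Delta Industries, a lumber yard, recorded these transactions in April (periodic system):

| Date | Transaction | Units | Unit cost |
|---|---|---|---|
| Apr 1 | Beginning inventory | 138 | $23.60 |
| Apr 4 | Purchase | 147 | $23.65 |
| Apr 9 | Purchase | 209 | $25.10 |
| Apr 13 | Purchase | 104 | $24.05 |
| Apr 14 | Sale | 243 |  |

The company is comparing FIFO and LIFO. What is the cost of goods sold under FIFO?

COGS = $5,740.05

FIFO COGS: 138 @ $23.60 + 105 @ $23.65 = $5,740.05
LIFO COGS: 104 @ $24.05 + 139 @ $25.10 = $5,990.10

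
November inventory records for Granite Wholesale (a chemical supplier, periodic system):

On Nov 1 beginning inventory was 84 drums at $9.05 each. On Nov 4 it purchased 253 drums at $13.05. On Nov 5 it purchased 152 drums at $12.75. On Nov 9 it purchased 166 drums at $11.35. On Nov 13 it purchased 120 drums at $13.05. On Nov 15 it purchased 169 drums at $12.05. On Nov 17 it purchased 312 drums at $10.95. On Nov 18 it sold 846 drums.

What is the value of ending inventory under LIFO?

Nov 18, 846 sold [LIFO — newest first]: 312 @ $10.95 + 169 @ $12.05 + 120 @ $13.05 + 166 @ $11.35 + 79 @ $12.75 = $9,910.20
Ending inventory: 84 @ $9.05 + 253 @ $13.05 + 73 @ $12.75 = $4,992.60
Check: goods available $14,902.80 = COGS $9,910.20 + ending $4,992.60

Ending inventory = $4,992.60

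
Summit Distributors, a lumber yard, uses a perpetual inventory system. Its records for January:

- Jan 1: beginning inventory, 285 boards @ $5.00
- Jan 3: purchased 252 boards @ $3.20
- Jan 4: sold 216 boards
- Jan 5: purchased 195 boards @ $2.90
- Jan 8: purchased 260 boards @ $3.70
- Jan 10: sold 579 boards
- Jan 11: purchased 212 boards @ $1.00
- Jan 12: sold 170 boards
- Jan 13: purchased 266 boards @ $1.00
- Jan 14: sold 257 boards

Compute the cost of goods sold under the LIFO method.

Jan 4, 216 sold [LIFO — newest first]: 216 @ $3.20 = $691.20
Jan 10, 579 sold [LIFO — newest first]: 260 @ $3.70 + 195 @ $2.90 + 36 @ $3.20 + 88 @ $5.00 = $2,082.70
Jan 12, 170 sold [LIFO — newest first]: 170 @ $1.00 = $170.00
Jan 14, 257 sold [LIFO — newest first]: 257 @ $1.00 = $257.00
Total COGS = $691.20 + $2,082.70 + $170.00 + $257.00 = $3,200.90
Ending inventory: 197 @ $5.00 + 42 @ $1.00 + 9 @ $1.00 = $1,036.00

COGS = $3,200.90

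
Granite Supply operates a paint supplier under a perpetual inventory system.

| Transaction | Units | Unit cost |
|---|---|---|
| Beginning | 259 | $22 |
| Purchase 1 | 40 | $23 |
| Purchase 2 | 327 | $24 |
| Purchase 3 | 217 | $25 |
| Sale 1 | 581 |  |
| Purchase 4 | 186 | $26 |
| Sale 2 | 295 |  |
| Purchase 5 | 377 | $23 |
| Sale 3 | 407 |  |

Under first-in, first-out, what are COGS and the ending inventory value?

Sale 1 (581) [FIFO — oldest first]: 259 @ $22 + 40 @ $23 + 282 @ $24 = $13,386
Sale 2 (295) [FIFO — oldest first]: 45 @ $24 + 217 @ $25 + 33 @ $26 = $7,363
Sale 3 (407) [FIFO — oldest first]: 153 @ $26 + 254 @ $23 = $9,820
Total COGS = $13,386 + $7,363 + $9,820 = $30,569
Ending inventory: 123 @ $23 = $2,829

COGS = $30,569; ending inventory = $2,829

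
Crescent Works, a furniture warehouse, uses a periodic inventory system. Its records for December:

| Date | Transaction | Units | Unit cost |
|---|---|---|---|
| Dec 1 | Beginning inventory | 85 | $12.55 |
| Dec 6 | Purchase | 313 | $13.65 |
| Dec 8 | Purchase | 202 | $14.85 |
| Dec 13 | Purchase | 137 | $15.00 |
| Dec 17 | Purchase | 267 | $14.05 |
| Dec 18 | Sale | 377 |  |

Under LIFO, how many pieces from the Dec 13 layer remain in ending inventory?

Dec 18, 377 sold [LIFO — newest first]: 267 @ $14.05 + 110 @ $15.00 = $5,401.35
Ending inventory: 85 @ $12.55 + 313 @ $13.65 + 202 @ $14.85 + 27 @ $15.00 = $8,743.90
Check: goods available $14,145.25 = COGS $5,401.35 + ending $8,743.90

27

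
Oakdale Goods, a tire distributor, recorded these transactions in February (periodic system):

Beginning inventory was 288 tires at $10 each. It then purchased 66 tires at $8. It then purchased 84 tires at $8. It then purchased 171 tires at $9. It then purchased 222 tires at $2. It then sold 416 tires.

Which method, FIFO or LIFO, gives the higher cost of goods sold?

FIFO COGS: 288 @ $10 + 66 @ $8 + 62 @ $8 = $3,904
LIFO COGS: 222 @ $2 + 171 @ $9 + 23 @ $8 = $2,167

FIFO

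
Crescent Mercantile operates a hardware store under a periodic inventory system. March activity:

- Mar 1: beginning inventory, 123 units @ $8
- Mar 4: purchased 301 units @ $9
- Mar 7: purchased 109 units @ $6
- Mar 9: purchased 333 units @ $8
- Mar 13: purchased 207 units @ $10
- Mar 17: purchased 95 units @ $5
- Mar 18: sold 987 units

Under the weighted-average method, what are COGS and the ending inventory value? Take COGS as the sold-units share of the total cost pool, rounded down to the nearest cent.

Mar 18, sell 987: 987/1168 × $9,556.00 → $8,075.14
Ending inventory (cost pool remaining) = $1,480.86

COGS = $8,075.14; ending inventory = $1,480.86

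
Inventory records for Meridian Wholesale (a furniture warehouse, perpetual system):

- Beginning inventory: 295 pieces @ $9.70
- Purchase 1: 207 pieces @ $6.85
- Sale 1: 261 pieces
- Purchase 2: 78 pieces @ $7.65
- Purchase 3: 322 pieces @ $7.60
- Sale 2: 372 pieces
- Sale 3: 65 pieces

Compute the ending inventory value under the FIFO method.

Ending inventory = $1,550.40

Sale 1 (261) [FIFO — oldest first]: 261 @ $9.70 = $2,531.70
Sale 2 (372) [FIFO — oldest first]: 34 @ $9.70 + 207 @ $6.85 + 78 @ $7.65 + 53 @ $7.60 = $2,747.25
Sale 3 (65) [FIFO — oldest first]: 65 @ $7.60 = $494.00
Total COGS = $2,531.70 + $2,747.25 + $494.00 = $5,772.95
Ending inventory: 204 @ $7.60 = $1,550.40
Check: goods available $7,323.35 = COGS $5,772.95 + ending $1,550.40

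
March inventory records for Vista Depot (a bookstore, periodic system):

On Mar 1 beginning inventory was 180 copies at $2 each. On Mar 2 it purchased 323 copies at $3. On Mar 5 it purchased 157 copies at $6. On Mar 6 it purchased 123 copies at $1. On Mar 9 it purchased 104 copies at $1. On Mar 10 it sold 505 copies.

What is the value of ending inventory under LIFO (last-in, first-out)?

Ending inventory = $966

Mar 10, 505 sold [LIFO — newest first]: 104 @ $1 + 123 @ $1 + 157 @ $6 + 121 @ $3 = $1,532
Ending inventory: 180 @ $2 + 202 @ $3 = $966
Check: goods available $2,498 = COGS $1,532 + ending $966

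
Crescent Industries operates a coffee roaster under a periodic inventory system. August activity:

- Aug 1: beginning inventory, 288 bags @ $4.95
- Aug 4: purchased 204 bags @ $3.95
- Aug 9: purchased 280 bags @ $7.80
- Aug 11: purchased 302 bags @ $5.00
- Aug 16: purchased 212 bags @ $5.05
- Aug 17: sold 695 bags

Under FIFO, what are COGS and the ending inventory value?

Aug 17, 695 sold [FIFO — oldest first]: 288 @ $4.95 + 204 @ $3.95 + 203 @ $7.80 = $3,814.80
Ending inventory: 77 @ $7.80 + 302 @ $5.00 + 212 @ $5.05 = $3,181.20
Check: goods available $6,996.00 = COGS $3,814.80 + ending $3,181.20

COGS = $3,814.80; ending inventory = $3,181.20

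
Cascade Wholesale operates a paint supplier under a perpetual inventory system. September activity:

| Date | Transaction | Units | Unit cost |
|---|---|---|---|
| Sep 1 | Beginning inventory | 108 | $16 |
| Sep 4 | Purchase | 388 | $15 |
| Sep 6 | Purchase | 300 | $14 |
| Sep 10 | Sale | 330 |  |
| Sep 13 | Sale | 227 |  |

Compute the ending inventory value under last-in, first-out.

Ending inventory = $3,693

Sep 10, 330 sold [LIFO — newest first]: 300 @ $14 + 30 @ $15 = $4,650
Sep 13, 227 sold [LIFO — newest first]: 227 @ $15 = $3,405
Total COGS = $4,650 + $3,405 = $8,055
Ending inventory: 108 @ $16 + 131 @ $15 = $3,693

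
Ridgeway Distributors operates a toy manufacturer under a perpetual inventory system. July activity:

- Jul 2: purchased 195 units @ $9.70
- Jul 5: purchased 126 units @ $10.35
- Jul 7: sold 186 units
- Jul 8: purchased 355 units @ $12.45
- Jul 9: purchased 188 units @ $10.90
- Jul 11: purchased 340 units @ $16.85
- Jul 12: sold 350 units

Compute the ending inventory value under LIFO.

Ending inventory = $7,669.45

Jul 7, 186 sold [LIFO — newest first]: 126 @ $10.35 + 60 @ $9.70 = $1,886.10
Jul 12, 350 sold [LIFO — newest first]: 340 @ $16.85 + 10 @ $10.90 = $5,838.00
Total COGS = $1,886.10 + $5,838.00 = $7,724.10
Ending inventory: 135 @ $9.70 + 355 @ $12.45 + 178 @ $10.90 = $7,669.45
Check: goods available $15,393.55 = COGS $7,724.10 + ending $7,669.45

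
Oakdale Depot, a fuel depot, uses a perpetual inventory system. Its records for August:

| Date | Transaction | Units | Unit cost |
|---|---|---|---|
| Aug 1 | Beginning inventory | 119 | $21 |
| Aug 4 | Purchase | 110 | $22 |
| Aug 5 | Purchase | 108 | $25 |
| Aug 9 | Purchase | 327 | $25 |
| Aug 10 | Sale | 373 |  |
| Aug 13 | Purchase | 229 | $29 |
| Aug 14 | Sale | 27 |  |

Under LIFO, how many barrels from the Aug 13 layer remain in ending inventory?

Aug 10, 373 sold [LIFO — newest first]: 327 @ $25 + 46 @ $25 = $9,325
Aug 14, 27 sold [LIFO — newest first]: 27 @ $29 = $783
Total COGS = $9,325 + $783 = $10,108
Ending inventory: 119 @ $21 + 110 @ $22 + 62 @ $25 + 202 @ $29 = $12,327
Check: goods available $22,435 = COGS $10,108 + ending $12,327

202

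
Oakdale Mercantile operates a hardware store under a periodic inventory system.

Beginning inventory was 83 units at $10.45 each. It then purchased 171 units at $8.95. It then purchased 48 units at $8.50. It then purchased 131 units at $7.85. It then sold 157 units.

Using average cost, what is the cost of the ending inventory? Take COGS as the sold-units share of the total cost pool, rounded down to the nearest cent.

Sale 1, sell 157: 157/433 × $3,834.15 → $1,390.21
Ending inventory (cost pool remaining) = $2,443.94
Check: goods available $3,834.15 = COGS $1,390.21 + ending $2,443.94

Ending inventory = $2,443.94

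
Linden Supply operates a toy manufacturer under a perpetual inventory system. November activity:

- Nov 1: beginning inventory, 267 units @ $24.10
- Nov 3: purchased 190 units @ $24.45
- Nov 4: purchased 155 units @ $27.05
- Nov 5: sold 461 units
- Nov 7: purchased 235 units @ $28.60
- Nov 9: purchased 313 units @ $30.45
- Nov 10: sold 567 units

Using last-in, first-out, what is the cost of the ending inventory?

Nov 5, 461 sold [LIFO — newest first]: 155 @ $27.05 + 190 @ $24.45 + 116 @ $24.10 = $11,633.85
Nov 10, 567 sold [LIFO — newest first]: 313 @ $30.45 + 235 @ $28.60 + 19 @ $24.10 = $16,709.75
Total COGS = $11,633.85 + $16,709.75 = $28,343.60
Ending inventory: 132 @ $24.10 = $3,181.20

Ending inventory = $3,181.20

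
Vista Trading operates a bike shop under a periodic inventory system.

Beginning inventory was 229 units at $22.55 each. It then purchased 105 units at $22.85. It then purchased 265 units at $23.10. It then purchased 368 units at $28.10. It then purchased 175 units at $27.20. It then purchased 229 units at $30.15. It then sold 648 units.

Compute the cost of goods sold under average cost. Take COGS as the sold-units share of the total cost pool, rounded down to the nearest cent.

Sale 1, sell 648: 648/1371 × $35,689.85 → $16,868.72
Ending inventory (cost pool remaining) = $18,821.13

COGS = $16,868.72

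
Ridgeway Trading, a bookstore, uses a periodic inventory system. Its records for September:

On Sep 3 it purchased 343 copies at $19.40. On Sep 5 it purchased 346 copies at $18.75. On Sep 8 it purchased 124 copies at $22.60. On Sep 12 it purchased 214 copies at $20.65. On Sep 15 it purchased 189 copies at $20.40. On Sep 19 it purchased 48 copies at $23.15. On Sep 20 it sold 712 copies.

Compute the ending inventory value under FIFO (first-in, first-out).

Ending inventory = $11,668.50

Sep 20, 712 sold [FIFO — oldest first]: 343 @ $19.40 + 346 @ $18.75 + 23 @ $22.60 = $13,661.50
Ending inventory: 101 @ $22.60 + 214 @ $20.65 + 189 @ $20.40 + 48 @ $23.15 = $11,668.50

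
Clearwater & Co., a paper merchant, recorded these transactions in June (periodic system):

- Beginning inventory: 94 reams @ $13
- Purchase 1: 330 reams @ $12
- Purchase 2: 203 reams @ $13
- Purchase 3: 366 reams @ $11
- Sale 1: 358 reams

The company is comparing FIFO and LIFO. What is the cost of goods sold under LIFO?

COGS = $3,938

FIFO COGS: 94 @ $13 + 264 @ $12 = $4,390
LIFO COGS: 358 @ $11 = $3,938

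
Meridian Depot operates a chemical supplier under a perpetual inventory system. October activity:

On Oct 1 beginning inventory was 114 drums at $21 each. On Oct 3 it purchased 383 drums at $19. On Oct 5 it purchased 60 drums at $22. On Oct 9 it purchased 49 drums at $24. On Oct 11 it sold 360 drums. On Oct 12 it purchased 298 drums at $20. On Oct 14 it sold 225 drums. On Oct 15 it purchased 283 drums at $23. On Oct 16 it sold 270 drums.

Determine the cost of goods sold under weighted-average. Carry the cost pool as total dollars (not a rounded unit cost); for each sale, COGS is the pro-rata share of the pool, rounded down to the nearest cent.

After Oct 1: 114 on hand, pool $2,394.00 (≈ $21.0000 each)
After Oct 3: 497 on hand, pool $9,671.00 (≈ $19.4588 each)
After Oct 5: 557 on hand, pool $10,991.00 (≈ $19.7325 each)
After Oct 9: 606 on hand, pool $12,167.00 (≈ $20.0776 each)
Oct 11, sell 360: 360/606 × $12,167.00 → $7,227.92
After Oct 12: 544 on hand, pool $10,899.08 (≈ $20.0351 each)
Oct 14, sell 225: 225/544 × $10,899.08 → $4,507.89
After Oct 15: 602 on hand, pool $12,900.19 (≈ $21.4289 each)
Oct 16, sell 270: 270/602 × $12,900.19 → $5,785.79
Total COGS = $7,227.92 + $4,507.89 + $5,785.79 = $17,521.60
Ending inventory (cost pool remaining) = $7,114.40
Check: goods available $24,636.00 = COGS $17,521.60 + ending $7,114.40

COGS = $17,521.60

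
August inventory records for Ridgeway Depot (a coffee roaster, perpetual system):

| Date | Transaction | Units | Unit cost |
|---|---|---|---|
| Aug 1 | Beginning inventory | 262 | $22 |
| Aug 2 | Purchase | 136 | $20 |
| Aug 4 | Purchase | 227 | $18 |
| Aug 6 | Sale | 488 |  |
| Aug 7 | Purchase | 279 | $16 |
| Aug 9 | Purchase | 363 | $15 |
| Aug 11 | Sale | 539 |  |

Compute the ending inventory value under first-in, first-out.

Aug 6, 488 sold [FIFO — oldest first]: 262 @ $22 + 136 @ $20 + 90 @ $18 = $10,104
Aug 11, 539 sold [FIFO — oldest first]: 137 @ $18 + 279 @ $16 + 123 @ $15 = $8,775
Total COGS = $10,104 + $8,775 = $18,879
Ending inventory: 240 @ $15 = $3,600

Ending inventory = $3,600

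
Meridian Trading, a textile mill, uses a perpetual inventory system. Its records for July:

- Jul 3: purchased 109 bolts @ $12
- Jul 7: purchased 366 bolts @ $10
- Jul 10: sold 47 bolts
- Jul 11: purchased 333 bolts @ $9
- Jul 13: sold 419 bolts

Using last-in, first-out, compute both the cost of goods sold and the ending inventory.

Jul 10, 47 sold [LIFO — newest first]: 47 @ $10 = $470
Jul 13, 419 sold [LIFO — newest first]: 333 @ $9 + 86 @ $10 = $3,857
Total COGS = $470 + $3,857 = $4,327
Ending inventory: 109 @ $12 + 233 @ $10 = $3,638
Check: goods available $7,965 = COGS $4,327 + ending $3,638

COGS = $4,327; ending inventory = $3,638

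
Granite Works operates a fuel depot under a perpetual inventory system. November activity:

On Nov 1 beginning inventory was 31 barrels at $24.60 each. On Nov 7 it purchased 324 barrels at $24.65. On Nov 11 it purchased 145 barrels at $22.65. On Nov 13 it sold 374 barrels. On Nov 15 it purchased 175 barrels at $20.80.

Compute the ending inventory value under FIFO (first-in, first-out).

Nov 13, 374 sold [FIFO — oldest first]: 31 @ $24.60 + 324 @ $24.65 + 19 @ $22.65 = $9,179.55
Ending inventory: 126 @ $22.65 + 175 @ $20.80 = $6,493.90

Ending inventory = $6,493.90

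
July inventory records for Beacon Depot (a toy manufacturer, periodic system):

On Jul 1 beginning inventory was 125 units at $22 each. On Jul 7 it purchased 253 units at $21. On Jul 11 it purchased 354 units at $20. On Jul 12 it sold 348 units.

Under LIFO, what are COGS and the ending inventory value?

Jul 12, 348 sold [LIFO — newest first]: 348 @ $20 = $6,960
Ending inventory: 125 @ $22 + 253 @ $21 + 6 @ $20 = $8,183
Check: goods available $15,143 = COGS $6,960 + ending $8,183

COGS = $6,960; ending inventory = $8,183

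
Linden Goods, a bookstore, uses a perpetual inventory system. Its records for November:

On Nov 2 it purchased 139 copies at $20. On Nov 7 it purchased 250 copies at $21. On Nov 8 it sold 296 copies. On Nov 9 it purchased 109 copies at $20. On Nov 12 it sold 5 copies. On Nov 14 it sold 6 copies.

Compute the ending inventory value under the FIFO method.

Ending inventory = $3,902

Nov 8, 296 sold [FIFO — oldest first]: 139 @ $20 + 157 @ $21 = $6,077
Nov 12, 5 sold [FIFO — oldest first]: 5 @ $21 = $105
Nov 14, 6 sold [FIFO — oldest first]: 6 @ $21 = $126
Total COGS = $6,077 + $105 + $126 = $6,308
Ending inventory: 82 @ $21 + 109 @ $20 = $3,902
Check: goods available $10,210 = COGS $6,308 + ending $3,902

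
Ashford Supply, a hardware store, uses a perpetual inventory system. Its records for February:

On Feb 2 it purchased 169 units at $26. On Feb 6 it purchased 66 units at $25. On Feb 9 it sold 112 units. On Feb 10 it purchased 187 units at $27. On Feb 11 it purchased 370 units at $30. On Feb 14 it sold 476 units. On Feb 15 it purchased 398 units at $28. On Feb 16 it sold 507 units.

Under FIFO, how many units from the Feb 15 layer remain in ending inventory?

Feb 9, 112 sold [FIFO — oldest first]: 112 @ $26 = $2,912
Feb 14, 476 sold [FIFO — oldest first]: 57 @ $26 + 66 @ $25 + 187 @ $27 + 166 @ $30 = $13,161
Feb 16, 507 sold [FIFO — oldest first]: 204 @ $30 + 303 @ $28 = $14,604
Total COGS = $2,912 + $13,161 + $14,604 = $30,677
Ending inventory: 95 @ $28 = $2,660

95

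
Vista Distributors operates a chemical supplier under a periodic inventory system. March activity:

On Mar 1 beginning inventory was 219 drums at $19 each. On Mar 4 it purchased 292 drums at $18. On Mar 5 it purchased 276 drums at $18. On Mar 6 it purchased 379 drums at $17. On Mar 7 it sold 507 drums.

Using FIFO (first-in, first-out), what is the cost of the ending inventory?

Ending inventory = $11,483

Mar 7, 507 sold [FIFO — oldest first]: 219 @ $19 + 288 @ $18 = $9,345
Ending inventory: 4 @ $18 + 276 @ $18 + 379 @ $17 = $11,483
Check: goods available $20,828 = COGS $9,345 + ending $11,483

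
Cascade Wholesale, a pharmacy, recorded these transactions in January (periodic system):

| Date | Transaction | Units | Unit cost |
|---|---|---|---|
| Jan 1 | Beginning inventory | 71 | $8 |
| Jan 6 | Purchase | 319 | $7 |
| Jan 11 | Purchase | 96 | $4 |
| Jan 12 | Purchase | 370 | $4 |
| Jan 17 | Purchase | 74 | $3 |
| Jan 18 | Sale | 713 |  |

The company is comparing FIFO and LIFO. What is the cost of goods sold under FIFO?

COGS = $4,093

FIFO COGS: 71 @ $8 + 319 @ $7 + 96 @ $4 + 227 @ $4 = $4,093
LIFO COGS: 74 @ $3 + 370 @ $4 + 96 @ $4 + 173 @ $7 = $3,297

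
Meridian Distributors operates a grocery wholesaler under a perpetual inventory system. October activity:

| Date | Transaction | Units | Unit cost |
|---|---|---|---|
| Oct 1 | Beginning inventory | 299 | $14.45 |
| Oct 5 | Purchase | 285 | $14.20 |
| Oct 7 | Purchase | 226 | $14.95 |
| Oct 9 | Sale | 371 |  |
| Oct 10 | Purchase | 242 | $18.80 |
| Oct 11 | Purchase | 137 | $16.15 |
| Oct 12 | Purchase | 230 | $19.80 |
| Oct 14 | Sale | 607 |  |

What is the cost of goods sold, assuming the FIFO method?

COGS = $14,904.65

Oct 9, 371 sold [FIFO — oldest first]: 299 @ $14.45 + 72 @ $14.20 = $5,342.95
Oct 14, 607 sold [FIFO — oldest first]: 213 @ $14.20 + 226 @ $14.95 + 168 @ $18.80 = $9,561.70
Total COGS = $5,342.95 + $9,561.70 = $14,904.65
Ending inventory: 74 @ $18.80 + 137 @ $16.15 + 230 @ $19.80 = $8,157.75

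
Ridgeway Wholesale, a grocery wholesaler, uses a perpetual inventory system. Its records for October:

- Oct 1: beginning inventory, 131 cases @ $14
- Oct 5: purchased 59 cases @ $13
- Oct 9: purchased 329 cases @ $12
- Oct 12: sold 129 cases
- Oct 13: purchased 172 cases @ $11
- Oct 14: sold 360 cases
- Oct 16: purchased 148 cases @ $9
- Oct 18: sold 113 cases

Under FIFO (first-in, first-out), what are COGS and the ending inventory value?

COGS = $7,462; ending inventory = $2,311

Oct 12, 129 sold [FIFO — oldest first]: 129 @ $14 = $1,806
Oct 14, 360 sold [FIFO — oldest first]: 2 @ $14 + 59 @ $13 + 299 @ $12 = $4,383
Oct 18, 113 sold [FIFO — oldest first]: 30 @ $12 + 83 @ $11 = $1,273
Total COGS = $1,806 + $4,383 + $1,273 = $7,462
Ending inventory: 89 @ $11 + 148 @ $9 = $2,311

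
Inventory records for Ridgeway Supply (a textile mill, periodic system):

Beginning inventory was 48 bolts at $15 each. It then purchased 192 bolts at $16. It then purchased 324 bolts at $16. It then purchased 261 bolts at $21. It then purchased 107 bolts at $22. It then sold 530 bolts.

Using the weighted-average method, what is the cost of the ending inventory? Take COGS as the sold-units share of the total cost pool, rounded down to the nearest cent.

Sale 1, sell 530: 530/932 × $16,811.00 → $9,559.90
Ending inventory (cost pool remaining) = $7,251.10
Check: goods available $16,811.00 = COGS $9,559.90 + ending $7,251.10

Ending inventory = $7,251.10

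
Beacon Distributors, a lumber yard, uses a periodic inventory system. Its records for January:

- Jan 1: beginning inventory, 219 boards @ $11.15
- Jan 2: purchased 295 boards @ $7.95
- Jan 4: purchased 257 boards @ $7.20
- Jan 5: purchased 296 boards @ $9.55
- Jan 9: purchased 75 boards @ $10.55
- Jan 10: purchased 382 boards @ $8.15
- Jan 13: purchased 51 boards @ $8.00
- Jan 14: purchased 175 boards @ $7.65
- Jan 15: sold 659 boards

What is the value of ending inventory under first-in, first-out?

Ending inventory = $9,284.50

Jan 15, 659 sold [FIFO — oldest first]: 219 @ $11.15 + 295 @ $7.95 + 145 @ $7.20 = $5,831.10
Ending inventory: 112 @ $7.20 + 296 @ $9.55 + 75 @ $10.55 + 382 @ $8.15 + 51 @ $8.00 + 175 @ $7.65 = $9,284.50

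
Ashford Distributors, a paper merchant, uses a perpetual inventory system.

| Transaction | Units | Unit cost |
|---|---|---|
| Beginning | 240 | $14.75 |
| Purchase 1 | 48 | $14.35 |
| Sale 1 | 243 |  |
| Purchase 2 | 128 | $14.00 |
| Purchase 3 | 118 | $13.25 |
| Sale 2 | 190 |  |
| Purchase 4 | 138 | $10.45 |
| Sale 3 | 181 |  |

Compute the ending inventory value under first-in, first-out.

Ending inventory = $606.10

Sale 1 (243) [FIFO — oldest first]: 240 @ $14.75 + 3 @ $14.35 = $3,583.05
Sale 2 (190) [FIFO — oldest first]: 45 @ $14.35 + 128 @ $14.00 + 17 @ $13.25 = $2,663.00
Sale 3 (181) [FIFO — oldest first]: 101 @ $13.25 + 80 @ $10.45 = $2,174.25
Total COGS = $3,583.05 + $2,663.00 + $2,174.25 = $8,420.30
Ending inventory: 58 @ $10.45 = $606.10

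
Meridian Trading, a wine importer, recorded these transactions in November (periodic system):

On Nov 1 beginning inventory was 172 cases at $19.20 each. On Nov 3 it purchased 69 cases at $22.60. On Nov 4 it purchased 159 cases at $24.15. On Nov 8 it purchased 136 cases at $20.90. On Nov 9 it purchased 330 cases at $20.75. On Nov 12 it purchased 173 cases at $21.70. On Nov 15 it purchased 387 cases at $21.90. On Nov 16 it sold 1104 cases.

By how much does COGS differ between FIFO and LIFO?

$233.85

FIFO COGS: 172 @ $19.20 + 69 @ $22.60 + 159 @ $24.15 + 136 @ $20.90 + 330 @ $20.75 + 173 @ $21.70 + 65 @ $21.90 = $23,569.15
LIFO COGS: 387 @ $21.90 + 173 @ $21.70 + 330 @ $20.75 + 136 @ $20.90 + 78 @ $24.15 = $23,803.00
Difference = |$23,569.15 − $23,803.00| = $233.85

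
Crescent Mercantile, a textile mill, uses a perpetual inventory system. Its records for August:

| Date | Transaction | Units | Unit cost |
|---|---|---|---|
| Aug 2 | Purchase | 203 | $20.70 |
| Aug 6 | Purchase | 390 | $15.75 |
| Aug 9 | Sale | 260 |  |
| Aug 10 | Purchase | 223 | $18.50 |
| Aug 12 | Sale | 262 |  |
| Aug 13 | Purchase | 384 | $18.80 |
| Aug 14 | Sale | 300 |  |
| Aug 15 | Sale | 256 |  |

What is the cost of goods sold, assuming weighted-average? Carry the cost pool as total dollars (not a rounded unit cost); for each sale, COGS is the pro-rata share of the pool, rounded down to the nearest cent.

After Aug 2: 203 on hand, pool $4,202.10 (≈ $20.7000 each)
After Aug 6: 593 on hand, pool $10,344.60 (≈ $17.4445 each)
Aug 9, sell 260: 260/593 × $10,344.60 → $4,535.57
After Aug 10: 556 on hand, pool $9,934.53 (≈ $17.8679 each)
Aug 12, sell 262: 262/556 × $9,934.53 → $4,681.37
After Aug 13: 678 on hand, pool $12,472.36 (≈ $18.3958 each)
Aug 14, sell 300: 300/678 × $12,472.36 → $5,518.74
Aug 15, sell 256: 256/378 × $6,953.62 → $4,709.32
Total COGS = $4,535.57 + $4,681.37 + $5,518.74 + $4,709.32 = $19,445.00
Ending inventory (cost pool remaining) = $2,244.30

COGS = $19,445.00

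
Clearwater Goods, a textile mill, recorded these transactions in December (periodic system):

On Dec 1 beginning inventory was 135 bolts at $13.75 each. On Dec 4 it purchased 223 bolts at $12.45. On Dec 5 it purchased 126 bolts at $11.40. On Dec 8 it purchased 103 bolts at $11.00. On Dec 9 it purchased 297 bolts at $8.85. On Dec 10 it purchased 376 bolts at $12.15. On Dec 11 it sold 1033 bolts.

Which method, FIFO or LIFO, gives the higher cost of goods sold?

FIFO COGS: 135 @ $13.75 + 223 @ $12.45 + 126 @ $11.40 + 103 @ $11.00 + 297 @ $8.85 + 149 @ $12.15 = $11,640.80
LIFO COGS: 376 @ $12.15 + 297 @ $8.85 + 103 @ $11.00 + 126 @ $11.40 + 131 @ $12.45 = $11,397.20

FIFO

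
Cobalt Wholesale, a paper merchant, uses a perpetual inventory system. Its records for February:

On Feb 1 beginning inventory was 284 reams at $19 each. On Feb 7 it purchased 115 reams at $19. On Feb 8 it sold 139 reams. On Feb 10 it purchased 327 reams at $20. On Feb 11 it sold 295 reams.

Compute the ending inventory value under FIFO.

Ending inventory = $5,840

Feb 8, 139 sold [FIFO — oldest first]: 139 @ $19 = $2,641
Feb 11, 295 sold [FIFO — oldest first]: 145 @ $19 + 115 @ $19 + 35 @ $20 = $5,640
Total COGS = $2,641 + $5,640 = $8,281
Ending inventory: 292 @ $20 = $5,840
Check: goods available $14,121 = COGS $8,281 + ending $5,840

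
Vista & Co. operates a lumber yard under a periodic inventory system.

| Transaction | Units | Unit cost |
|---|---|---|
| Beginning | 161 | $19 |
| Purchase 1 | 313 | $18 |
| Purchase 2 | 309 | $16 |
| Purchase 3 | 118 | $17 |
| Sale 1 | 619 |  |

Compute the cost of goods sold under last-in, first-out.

Sale 1 (619) [LIFO — newest first]: 118 @ $17 + 309 @ $16 + 192 @ $18 = $10,406
Ending inventory: 161 @ $19 + 121 @ $18 = $5,237

COGS = $10,406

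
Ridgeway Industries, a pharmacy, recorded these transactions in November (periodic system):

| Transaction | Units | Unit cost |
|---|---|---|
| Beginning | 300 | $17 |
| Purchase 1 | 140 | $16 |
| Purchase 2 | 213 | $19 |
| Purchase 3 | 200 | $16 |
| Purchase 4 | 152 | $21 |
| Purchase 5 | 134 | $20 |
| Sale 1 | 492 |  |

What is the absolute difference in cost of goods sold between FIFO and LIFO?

$858

FIFO COGS: 300 @ $17 + 140 @ $16 + 52 @ $19 = $8,328
LIFO COGS: 134 @ $20 + 152 @ $21 + 200 @ $16 + 6 @ $19 = $9,186
Difference = |$8,328 − $9,186| = $858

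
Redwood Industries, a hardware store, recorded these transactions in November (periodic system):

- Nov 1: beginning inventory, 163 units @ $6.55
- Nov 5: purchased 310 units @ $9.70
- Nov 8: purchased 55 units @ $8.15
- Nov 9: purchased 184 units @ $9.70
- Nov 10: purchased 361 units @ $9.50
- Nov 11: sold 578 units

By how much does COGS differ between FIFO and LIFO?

$475.35

FIFO COGS: 163 @ $6.55 + 310 @ $9.70 + 55 @ $8.15 + 50 @ $9.70 = $5,007.90
LIFO COGS: 361 @ $9.50 + 184 @ $9.70 + 33 @ $8.15 = $5,483.25
Difference = |$5,007.90 − $5,483.25| = $475.35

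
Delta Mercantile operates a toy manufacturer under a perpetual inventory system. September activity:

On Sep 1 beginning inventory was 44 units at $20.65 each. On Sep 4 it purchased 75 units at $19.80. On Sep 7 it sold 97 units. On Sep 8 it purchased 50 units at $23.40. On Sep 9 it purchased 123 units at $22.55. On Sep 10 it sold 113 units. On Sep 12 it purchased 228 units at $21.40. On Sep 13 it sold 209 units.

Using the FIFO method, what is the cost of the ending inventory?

Sep 7, 97 sold [FIFO — oldest first]: 44 @ $20.65 + 53 @ $19.80 = $1,958.00
Sep 10, 113 sold [FIFO — oldest first]: 22 @ $19.80 + 50 @ $23.40 + 41 @ $22.55 = $2,530.15
Sep 13, 209 sold [FIFO — oldest first]: 82 @ $22.55 + 127 @ $21.40 = $4,566.90
Total COGS = $1,958.00 + $2,530.15 + $4,566.90 = $9,055.05
Ending inventory: 101 @ $21.40 = $2,161.40

Ending inventory = $2,161.40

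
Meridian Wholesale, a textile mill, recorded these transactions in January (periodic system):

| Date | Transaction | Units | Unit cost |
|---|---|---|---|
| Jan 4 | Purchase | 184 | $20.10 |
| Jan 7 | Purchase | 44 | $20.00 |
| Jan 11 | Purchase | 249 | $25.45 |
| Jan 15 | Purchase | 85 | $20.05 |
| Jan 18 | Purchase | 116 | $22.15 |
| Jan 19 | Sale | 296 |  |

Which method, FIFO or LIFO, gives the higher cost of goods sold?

LIFO

FIFO COGS: 184 @ $20.10 + 44 @ $20.00 + 68 @ $25.45 = $6,309.00
LIFO COGS: 116 @ $22.15 + 85 @ $20.05 + 95 @ $25.45 = $6,691.40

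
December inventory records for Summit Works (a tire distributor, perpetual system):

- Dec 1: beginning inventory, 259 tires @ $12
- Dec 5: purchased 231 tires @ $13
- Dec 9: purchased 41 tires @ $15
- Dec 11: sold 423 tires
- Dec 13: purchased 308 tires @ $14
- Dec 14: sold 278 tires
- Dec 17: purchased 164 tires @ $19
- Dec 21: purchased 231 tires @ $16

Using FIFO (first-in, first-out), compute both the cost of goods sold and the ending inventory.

Dec 11, 423 sold [FIFO — oldest first]: 259 @ $12 + 164 @ $13 = $5,240
Dec 14, 278 sold [FIFO — oldest first]: 67 @ $13 + 41 @ $15 + 170 @ $14 = $3,866
Total COGS = $5,240 + $3,866 = $9,106
Ending inventory: 138 @ $14 + 164 @ $19 + 231 @ $16 = $8,744

COGS = $9,106; ending inventory = $8,744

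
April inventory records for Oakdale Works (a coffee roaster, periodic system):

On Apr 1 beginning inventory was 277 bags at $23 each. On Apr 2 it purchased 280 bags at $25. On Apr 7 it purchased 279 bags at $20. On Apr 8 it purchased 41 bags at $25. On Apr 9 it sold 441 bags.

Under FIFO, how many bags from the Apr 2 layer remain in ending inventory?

116

Apr 9, 441 sold [FIFO — oldest first]: 277 @ $23 + 164 @ $25 = $10,471
Ending inventory: 116 @ $25 + 279 @ $20 + 41 @ $25 = $9,505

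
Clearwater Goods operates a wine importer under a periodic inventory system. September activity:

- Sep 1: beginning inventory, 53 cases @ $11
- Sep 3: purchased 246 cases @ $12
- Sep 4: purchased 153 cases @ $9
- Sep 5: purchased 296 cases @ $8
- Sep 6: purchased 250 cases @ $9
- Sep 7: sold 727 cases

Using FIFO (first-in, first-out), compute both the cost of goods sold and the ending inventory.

COGS = $7,112; ending inventory = $2,418

Sep 7, 727 sold [FIFO — oldest first]: 53 @ $11 + 246 @ $12 + 153 @ $9 + 275 @ $8 = $7,112
Ending inventory: 21 @ $8 + 250 @ $9 = $2,418
Check: goods available $9,530 = COGS $7,112 + ending $2,418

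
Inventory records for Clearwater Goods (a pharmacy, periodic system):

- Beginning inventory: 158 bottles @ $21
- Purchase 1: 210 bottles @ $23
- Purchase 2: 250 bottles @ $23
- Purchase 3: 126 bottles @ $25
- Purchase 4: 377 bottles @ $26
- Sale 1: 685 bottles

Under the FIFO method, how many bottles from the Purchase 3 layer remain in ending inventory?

Sale 1 (685) [FIFO — oldest first]: 158 @ $21 + 210 @ $23 + 250 @ $23 + 67 @ $25 = $15,573
Ending inventory: 59 @ $25 + 377 @ $26 = $11,277

59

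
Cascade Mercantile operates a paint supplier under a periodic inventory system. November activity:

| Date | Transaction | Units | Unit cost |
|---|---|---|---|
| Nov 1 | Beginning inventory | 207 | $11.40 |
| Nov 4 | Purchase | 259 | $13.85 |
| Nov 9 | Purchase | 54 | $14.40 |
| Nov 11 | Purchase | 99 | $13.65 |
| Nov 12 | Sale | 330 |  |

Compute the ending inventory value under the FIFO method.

Ending inventory = $4,012.55

Nov 12, 330 sold [FIFO — oldest first]: 207 @ $11.40 + 123 @ $13.85 = $4,063.35
Ending inventory: 136 @ $13.85 + 54 @ $14.40 + 99 @ $13.65 = $4,012.55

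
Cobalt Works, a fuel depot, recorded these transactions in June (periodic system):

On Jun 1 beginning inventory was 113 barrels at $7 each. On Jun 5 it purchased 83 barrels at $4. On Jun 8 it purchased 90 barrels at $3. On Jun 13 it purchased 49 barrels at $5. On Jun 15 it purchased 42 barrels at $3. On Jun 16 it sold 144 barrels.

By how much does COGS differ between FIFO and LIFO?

$385

FIFO COGS: 113 @ $7 + 31 @ $4 = $915
LIFO COGS: 42 @ $3 + 49 @ $5 + 53 @ $3 = $530
Difference = |$915 − $530| = $385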